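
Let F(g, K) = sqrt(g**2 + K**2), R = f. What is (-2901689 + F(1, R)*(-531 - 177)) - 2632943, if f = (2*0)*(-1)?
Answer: -5535340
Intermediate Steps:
f = 0 (f = 0*(-1) = 0)
R = 0
F(g, K) = sqrt(K**2 + g**2)
(-2901689 + F(1, R)*(-531 - 177)) - 2632943 = (-2901689 + sqrt(0**2 + 1**2)*(-531 - 177)) - 2632943 = (-2901689 + sqrt(0 + 1)*(-708)) - 2632943 = (-2901689 + sqrt(1)*(-708)) - 2632943 = (-2901689 + 1*(-708)) - 2632943 = (-2901689 - 708) - 2632943 = -2902397 - 2632943 = -5535340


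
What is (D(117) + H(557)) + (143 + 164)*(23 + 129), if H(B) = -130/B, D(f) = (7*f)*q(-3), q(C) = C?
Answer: 24623169/557 ≈ 44207.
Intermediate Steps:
D(f) = -21*f (D(f) = (7*f)*(-3) = -21*f)
(D(117) + H(557)) + (143 + 164)*(23 + 129) = (-21*117 - 130/557) + (143 + 164)*(23 + 129) = (-2457 - 130*1/557) + 307*152 = (-2457 - 130/557) + 46664 = -1368679/557 + 46664 = 24623169/557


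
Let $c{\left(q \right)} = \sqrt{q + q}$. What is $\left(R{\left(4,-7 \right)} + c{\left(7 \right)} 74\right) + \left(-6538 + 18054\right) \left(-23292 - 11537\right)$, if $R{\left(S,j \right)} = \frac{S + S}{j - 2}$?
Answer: $- \frac{3609816884}{9} + 74 \sqrt{14} \approx -4.0109 \cdot 10^{8}$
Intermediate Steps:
$c{\left(q \right)} = \sqrt{2} \sqrt{q}$ ($c{\left(q \right)} = \sqrt{2 q} = \sqrt{2} \sqrt{q}$)
$R{\left(S,j \right)} = \frac{2 S}{-2 + j}$
$\left(R{\left(4,-7 \right)} + c{\left(7 \right)} 74\right) + \left(-6538 + 18054\right) \left(-23292 - 11537\right) = \left(2 \cdot 4 \frac{1}{-2 - 7} + \sqrt{2} \sqrt{7} \cdot 74\right) + \left(-6538 + 18054\right) \left(-23292 - 11537\right) = \left(2 \cdot 4 \frac{1}{-9} + \sqrt{14} \cdot 74\right) + 11516 \left(-34829\right) = \left(2 \cdot 4 \left(- \frac{1}{9}\right) + 74 \sqrt{14}\right) - 401090764 = \left(- \frac{8}{9} + 74 \sqrt{14}\right) - 401090764 = - \frac{3609816884}{9} + 74 \sqrt{14}$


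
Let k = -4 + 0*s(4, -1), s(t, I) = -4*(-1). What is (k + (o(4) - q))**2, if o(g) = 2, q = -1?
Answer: 1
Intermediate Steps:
s(t, I) = 4
k = -4 (k = -4 + 0*4 = -4 + 0 = -4)
(k + (o(4) - q))**2 = (-4 + (2 - 1*(-1)))**2 = (-4 + (2 + 1))**2 = (-4 + 3)**2 = (-1)**2 = 1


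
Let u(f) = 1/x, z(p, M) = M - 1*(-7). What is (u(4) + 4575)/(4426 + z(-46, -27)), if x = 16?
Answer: 73201/70496 ≈ 1.0384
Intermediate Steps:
z(p, M) = 7 + M (z(p, M) = M + 7 = 7 + M)
u(f) = 1/16
(u(4) + 4575)/(4426 + z(-46, -27)) = (1/16 + 4575)/(4426 + (7 - 27)) = 73201/(16*(4426 - 20)) = (73201/16)/4406 = (73201/16)*(1/4406) = 73201/70496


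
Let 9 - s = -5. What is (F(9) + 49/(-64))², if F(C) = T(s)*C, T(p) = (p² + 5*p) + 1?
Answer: 23636910049/4096 ≈ 5.7707e+6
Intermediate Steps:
s = 14 (s = 9 - 1*(-5) = 9 + 5 = 14)
T(p) = 1 + p² + 5*p
F(C) = 267*C (F(C) = (1 + 14² + 5*14)*C = (1 + 196 + 70)*C = 267*C)
(F(9) + 49/(-64))² = (267*9 + 49/(-64))² = (2403 + 49*(-1/64))² = (2403 - 49/64)² = (153743/64)² = 23636910049/4096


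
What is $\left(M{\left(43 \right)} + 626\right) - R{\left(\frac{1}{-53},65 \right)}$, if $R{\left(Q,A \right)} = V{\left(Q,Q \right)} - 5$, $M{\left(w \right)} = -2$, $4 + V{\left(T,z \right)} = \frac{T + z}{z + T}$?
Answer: $632$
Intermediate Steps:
$V{\left(T,z \right)} = -3$ ($V{\left(T,z \right)} = -4 + \frac{T + z}{z + T} = -4 + \frac{T + z}{T + z} = -4 + 1 = -3$)
$R{\left(Q,A \right)} = -8$ ($R{\left(Q,A \right)} = -3 - 5 = -8$)
$\left(M{\left(43 \right)} + 626\right) - R{\left(\frac{1}{-53},65 \right)} = \left(-2 + 626\right) - -8 = 624 + 8 = 632$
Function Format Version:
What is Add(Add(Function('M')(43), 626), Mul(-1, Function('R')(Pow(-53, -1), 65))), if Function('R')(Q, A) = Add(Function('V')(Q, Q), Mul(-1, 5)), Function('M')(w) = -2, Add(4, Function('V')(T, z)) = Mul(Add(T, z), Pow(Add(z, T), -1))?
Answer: 632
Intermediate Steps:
Function('V')(T, z) = -3 (Function('V')(T, z) = Add(-4, Mul(Add(T, z), Pow(Add(z, T), -1))) = Add(-4, Mul(Add(T, z), Pow(Add(T, z), -1))) = Add(-4, 1) = -3)
Function('R')(Q, A) = -8 (Function('R')(Q, A) = Add(-3, Mul(-1, 5)) = Add(-3, -5) = -8)
Add(Add(Function('M')(43), 626), Mul(-1, Function('R')(Pow(-53, -1), 65))) = Add(Add(-2, 626), Mul(-1, -8)) = Add(624, 8) = 632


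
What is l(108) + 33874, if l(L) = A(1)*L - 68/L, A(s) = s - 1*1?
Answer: 914581/27 ≈ 33873.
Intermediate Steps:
A(s) = -1 + s (A(s) = s - 1 = -1 + s)
l(L) = -68/L (l(L) = (-1 + 1)*L - 68/L = 0*L - 68/L = 0 - 68/L = -68/L)
l(108) + 33874 = -68/108 + 33874 = -68*1/108 + 33874 = -17/27 + 33874 = 914581/27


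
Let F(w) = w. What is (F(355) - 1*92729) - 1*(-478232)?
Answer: 385858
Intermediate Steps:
(F(355) - 1*92729) - 1*(-478232) = (355 - 1*92729) - 1*(-478232) = (355 - 92729) + 478232 = -92374 + 478232 = 385858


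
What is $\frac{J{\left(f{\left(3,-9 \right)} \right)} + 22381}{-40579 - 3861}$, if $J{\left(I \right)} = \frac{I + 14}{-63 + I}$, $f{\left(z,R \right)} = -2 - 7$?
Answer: $- \frac{1611427}{3199680} \approx -0.50362$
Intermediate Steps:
$f{\left(z,R \right)} = -9$ ($f{\left(z,R \right)} = -2 - 7 = -9$)
$J{\left(I \right)} = \frac{14 + I}{-63 + I}$
$\frac{J{\left(f{\left(3,-9 \right)} \right)} + 22381}{-40579 - 3861} = \frac{\frac{14 - 9}{-63 - 9} + 22381}{-40579 - 3861} = \frac{\frac{1}{-72} \cdot 5 + 22381}{-44440} = \left(\left(- \frac{1}{72}\right) 5 + 22381\right) \left(- \frac{1}{44440}\right) = \left(- \frac{5}{72} + 22381\right) \left(- \frac{1}{44440}\right) = \frac{1611427}{72} \left(- \frac{1}{44440}\right) = - \frac{1611427}{3199680}$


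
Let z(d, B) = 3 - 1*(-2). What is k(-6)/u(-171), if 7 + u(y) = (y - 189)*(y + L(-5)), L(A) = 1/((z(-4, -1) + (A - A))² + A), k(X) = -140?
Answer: -28/12307 ≈ -0.0022751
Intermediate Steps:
z(d, B) = 5 (z(d, B) = 3 + 2 = 5)
L(A) = 1/(25 + A) (L(A) = 1/((5 + (A - A))² + A) = 1/((5 + 0)² + A) = 1/(5² + A) = 1/(25 + A))
u(y) = -7 + (-189 + y)*(1/20 + y) (u(y) = -7 + (y - 189)*(y + 1/(25 - 5)) = -7 + (-189 + y)*(y + 1/20) = -7 + (-189 + y)*(1/20 + y))
k(-6)/u(-171) = -140/(-329/20 + (-171)² - 3779/20*(-171)) = -140/(-329/20 + 29241 + 646209/20) = -140/61535 = -140*1/61535 = -28/12307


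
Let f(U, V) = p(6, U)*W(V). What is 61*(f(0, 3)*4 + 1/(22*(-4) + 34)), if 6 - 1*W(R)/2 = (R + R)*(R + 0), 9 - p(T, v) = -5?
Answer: -4427197/54 ≈ -81985.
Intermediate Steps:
p(T, v) = 14 (p(T, v) = 9 - 1*(-5) = 9 + 5 = 14)
W(R) = 12 - 4*R² (W(R) = 12 - 2*(R + R)*(R + 0) = 12 - 2*2*R*R = 12 - 4*R²)
f(U, V) = 168 - 56*V² (f(U, V) = 14*(12 - 4*V²) = 168 - 56*V²)
61*(f(0, 3)*4 + 1/(22*(-4) + 34)) = 61*((168 - 56*3²)*4 + 1/(22*(-4) + 34)) = 61*((168 - 56*9)*4 + 1/(-88 + 34)) = 61*((168 - 504)*4 + 1/(-54)) = 61*(-336*4 - 1/54) = 61*(-1344 - 1/54) = 61*(-72577/54) = -4427197/54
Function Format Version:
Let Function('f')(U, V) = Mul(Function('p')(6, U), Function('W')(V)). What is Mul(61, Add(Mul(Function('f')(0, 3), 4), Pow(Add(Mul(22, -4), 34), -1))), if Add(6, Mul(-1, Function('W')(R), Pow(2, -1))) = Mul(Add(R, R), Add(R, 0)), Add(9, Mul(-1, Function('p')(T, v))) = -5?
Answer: Rational(-4427197, 54) ≈ -81985.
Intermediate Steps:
Function('p')(T, v) = 14 (Function('p')(T, v) = Add(9, Mul(-1, -5)) = Add(9, 5) = 14)
Function('W')(R) = Add(12, Mul(-4, Pow(R, 2))) (Function('W')(R) = Add(12, Mul(-2, Mul(Add(R, R), Add(R, 0)))) = Add(12, Mul(-2, Mul(Mul(2, R), R))) = Add(12, Mul(-2, Mul(2, Pow(R, 2)))) = Add(12, Mul(-4, Pow(R, 2))))
Function('f')(U, V) = Add(168, Mul(-56, Pow(V, 2))) (Function('f')(U, V) = Mul(14, Add(12, Mul(-4, Pow(V, 2)))) = Add(168, Mul(-56, Pow(V, 2))))
Mul(61, Add(Mul(Function('f')(0, 3), 4), Pow(Add(Mul(22, -4), 34), -1))) = Mul(61, Add(Mul(Add(168, Mul(-56, Pow(3, 2))), 4), Pow(Add(Mul(22, -4), 34), -1))) = Mul(61, Add(Mul(Add(168, Mul(-56, 9)), 4), Pow(Add(-88, 34), -1))) = Mul(61, Add(Mul(Add(168, -504), 4), Pow(-54, -1))) = Mul(61, Add(Mul(-336, 4), Rational(-1, 54))) = Mul(61, Add(-1344, Rational(-1, 54))) = Mul(61, Rational(-72577, 54)) = Rational(-4427197, 54)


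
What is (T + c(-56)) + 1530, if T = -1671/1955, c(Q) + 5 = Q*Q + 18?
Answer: 9145774/1955 ≈ 4678.1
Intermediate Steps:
c(Q) = 13 + Q² (c(Q) = -5 + (Q*Q + 18) = -5 + (Q² + 18) = -5 + (18 + Q²) = 13 + Q²)
T = -1671/1955 (T = -1671*1/1955 = -1671/1955 ≈ -0.85473)
(T + c(-56)) + 1530 = (-1671/1955 + (13 + (-56)²)) + 1530 = (-1671/1955 + (13 + 3136)) + 1530 = (-1671/1955 + 3149) + 1530 = 6154624/1955 + 1530 = 9145774/1955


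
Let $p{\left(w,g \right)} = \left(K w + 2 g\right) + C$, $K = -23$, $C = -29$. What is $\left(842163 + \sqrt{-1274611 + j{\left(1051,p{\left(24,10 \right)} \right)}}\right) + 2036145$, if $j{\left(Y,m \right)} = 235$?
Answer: $2878308 + 2 i \sqrt{318594} \approx 2.8783 \cdot 10^{6} + 1128.9 i$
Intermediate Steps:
$p{\left(w,g \right)} = -29 - 23 w + 2 g$ ($p{\left(w,g \right)} = \left(- 23 w + 2 g\right) - 29 = -29 - 23 w + 2 g$)
$\left(842163 + \sqrt{-1274611 + j{\left(1051,p{\left(24,10 \right)} \right)}}\right) + 2036145 = \left(842163 + \sqrt{-1274611 + 235}\right) + 2036145 = \left(842163 + \sqrt{-1274376}\right) + 2036145 = \left(842163 + 2 i \sqrt{318594}\right) + 2036145 = 2878308 + 2 i \sqrt{318594}$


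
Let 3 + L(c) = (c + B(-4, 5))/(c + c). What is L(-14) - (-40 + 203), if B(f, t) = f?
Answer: -2315/14 ≈ -165.36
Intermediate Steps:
L(c) = -3 + (-4 + c)/(2*c) (L(c) = -3 + (c - 4)/(c + c) = -3 + (-4 + c)/((2*c)) = -3 + (-4 + c)*(1/(2*c)) = -3 + (-4 + c)/(2*c))
L(-14) - (-40 + 203) = (-5/2 - 2/(-14)) - (-40 + 203) = (-5/2 - 2*(-1/14)) - 1*163 = (-5/2 + ⅐) - 163 = -33/14 - 163 = -2315/14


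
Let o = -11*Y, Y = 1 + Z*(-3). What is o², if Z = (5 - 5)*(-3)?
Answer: 121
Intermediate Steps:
Z = 0 (Z = 0*(-3) = 0)
Y = 1 (Y = 1 + 0*(-3) = 1 + 0 = 1)
o = -11 (o = -11*1 = -11)
o² = (-11)² = 121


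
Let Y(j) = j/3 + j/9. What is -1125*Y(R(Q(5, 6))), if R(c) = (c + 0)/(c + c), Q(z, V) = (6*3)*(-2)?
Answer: -250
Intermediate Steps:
Q(z, V) = -36 (Q(z, V) = 18*(-2) = -36)
R(c) = ½ (R(c) = c/((2*c)) = c*(1/(2*c)) = ½)
Y(j) = 4*j/9 (Y(j) = j*(⅓) + j*(⅑) = j/3 + j/9 = 4*j/9)
-1125*Y(R(Q(5, 6))) = -500/2 = -1125*2/9 = -250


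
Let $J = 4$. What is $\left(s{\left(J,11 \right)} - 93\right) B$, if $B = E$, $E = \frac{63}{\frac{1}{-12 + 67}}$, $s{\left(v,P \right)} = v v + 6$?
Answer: $-246015$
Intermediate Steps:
$s{\left(v,P \right)} = 6 + v^{2}$ ($s{\left(v,P \right)} = v^{2} + 6 = 6 + v^{2}$)
$E = 3465$ ($E = \frac{63}{\frac{1}{55}} = 63 \frac{1}{\frac{1}{55}} = 63 \cdot 55 = 3465$)
$B = 3465$
$\left(s{\left(J,11 \right)} - 93\right) B = \left(\left(6 + 4^{2}\right) - 93\right) 3465 = \left(\left(6 + 16\right) - 93\right) 3465 = \left(22 - 93\right) 3465 = \left(-71\right) 3465 = -246015$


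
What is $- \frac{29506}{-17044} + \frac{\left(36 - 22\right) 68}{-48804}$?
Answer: $\frac{25424731}{14853846} \approx 1.7117$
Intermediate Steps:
$- \frac{29506}{-17044} + \frac{\left(36 - 22\right) 68}{-48804} = \left(-29506\right) \left(- \frac{1}{17044}\right) + 14 \cdot 68 \left(- \frac{1}{48804}\right) = \frac{14753}{8522} + 952 \left(- \frac{1}{48804}\right) = \frac{14753}{8522} - \frac{34}{1743} = \frac{25424731}{14853846}$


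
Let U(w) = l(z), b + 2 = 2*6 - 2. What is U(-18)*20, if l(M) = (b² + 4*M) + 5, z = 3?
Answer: 1620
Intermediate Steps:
b = 8 (b = -2 + (2*6 - 2) = -2 + (12 - 2) = -2 + 10 = 8)
l(M) = 69 + 4*M (l(M) = (8² + 4*M) + 5 = (64 + 4*M) + 5 = 69 + 4*M)
U(w) = 81 (U(w) = 69 + 4*3 = 69 + 12 = 81)
U(-18)*20 = 81*20 = 1620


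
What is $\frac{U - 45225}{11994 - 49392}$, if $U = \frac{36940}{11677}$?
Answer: $\frac{528055385}{436696446} \approx 1.2092$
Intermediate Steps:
$U = \frac{36940}{11677}$ ($U = 36940 \cdot \frac{1}{11677} = \frac{36940}{11677} \approx 3.1635$)
$\frac{U - 45225}{11994 - 49392} = \frac{\frac{36940}{11677} - 45225}{11994 - 49392} = - \frac{528055385}{11677 \left(-37398\right)} = \left(- \frac{528055385}{11677}\right) \left(- \frac{1}{37398}\right) = \frac{528055385}{436696446}$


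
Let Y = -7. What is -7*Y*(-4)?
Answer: -196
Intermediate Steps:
-7*Y*(-4) = -7*(-7)*(-4) = 49*(-4) = -196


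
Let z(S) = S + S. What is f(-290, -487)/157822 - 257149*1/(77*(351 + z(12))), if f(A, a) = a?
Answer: -5799690229/651015750 ≈ -8.9087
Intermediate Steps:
z(S) = 2*S
f(-290, -487)/157822 - 257149*1/(77*(351 + z(12))) = -487/157822 - 257149*1/(77*(351 + 2*12)) = -487*1/157822 - 257149*1/(77*(351 + 24)) = -487/157822 - 257149/(77*375) = -487/157822 - 257149/28875 = -5799690229/651015750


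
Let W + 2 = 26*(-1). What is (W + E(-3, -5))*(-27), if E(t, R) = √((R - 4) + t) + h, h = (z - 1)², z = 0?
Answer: 729 - 54*I*√3 ≈ 729.0 - 93.531*I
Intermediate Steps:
h = 1 (h = (0 - 1)² = (-1)² = 1)
E(t, R) = 1 + √(-4 + R + t) (E(t, R) = √((R - 4) + t) + 1 = √((-4 + R) + t) + 1 = √(-4 + R + t) + 1 = 1 + √(-4 + R + t))
W = -28 (W = -2 + 26*(-1) = -2 - 26 = -28)
(W + E(-3, -5))*(-27) = (-28 + (1 + √(-4 - 5 - 3)))*(-27) = (-28 + (1 + √(-12)))*(-27) = (-28 + (1 + 2*I*√3))*(-27) = (-27 + 2*I*√3)*(-27) = 729 - 54*I*√3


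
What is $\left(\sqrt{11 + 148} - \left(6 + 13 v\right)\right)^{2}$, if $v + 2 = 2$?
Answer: $\left(6 - \sqrt{159}\right)^{2} \approx 43.686$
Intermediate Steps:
$v = 0$ ($v = -2 + 2 = 0$)
$\left(\sqrt{11 + 148} - \left(6 + 13 v\right)\right)^{2} = \left(\sqrt{11 + 148} - 6\right)^{2} = \left(\sqrt{159} + \left(-6 + 0\right)\right)^{2} = \left(\sqrt{159} - 6\right)^{2} = \left(-6 + \sqrt{159}\right)^{2}$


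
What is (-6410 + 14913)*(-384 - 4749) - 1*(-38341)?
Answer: -43607558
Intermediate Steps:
(-6410 + 14913)*(-384 - 4749) - 1*(-38341) = 8503*(-5133) + 38341 = -43645899 + 38341 = -43607558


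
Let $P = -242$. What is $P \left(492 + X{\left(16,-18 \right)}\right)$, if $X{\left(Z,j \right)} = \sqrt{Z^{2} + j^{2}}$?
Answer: $-119064 - 484 \sqrt{145} \approx -1.2489 \cdot 10^{5}$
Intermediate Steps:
$P \left(492 + X{\left(16,-18 \right)}\right) = - 242 \left(492 + \sqrt{16^{2} + \left(-18\right)^{2}}\right) = - 242 \left(492 + \sqrt{256 + 324}\right) = - 242 \left(492 + \sqrt{580}\right) = - 242 \left(492 + 2 \sqrt{145}\right) = -119064 - 484 \sqrt{145}$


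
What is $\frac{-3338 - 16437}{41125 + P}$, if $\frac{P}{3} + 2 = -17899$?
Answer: $\frac{19775}{12578} \approx 1.5722$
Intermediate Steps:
$P = -53703$ ($P = -6 + 3 \left(-17899\right) = -6 - 53697 = -53703$)
$\frac{-3338 - 16437}{41125 + P} = \frac{-3338 - 16437}{41125 - 53703} = - \frac{19775}{-12578} = \left(-19775\right) \left(- \frac{1}{12578}\right) = \frac{19775}{12578}$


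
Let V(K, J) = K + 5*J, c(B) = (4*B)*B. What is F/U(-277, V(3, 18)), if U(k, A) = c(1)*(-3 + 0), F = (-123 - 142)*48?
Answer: 1060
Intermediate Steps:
F = -12720 (F = -265*48 = -12720)
c(B) = 4*B²
U(k, A) = -12 (U(k, A) = (4*1²)*(-3 + 0) = (4*1)*(-3) = 4*(-3) = -12)
F/U(-277, V(3, 18)) = -12720/(-12) = -12720*(-1/12) = 1060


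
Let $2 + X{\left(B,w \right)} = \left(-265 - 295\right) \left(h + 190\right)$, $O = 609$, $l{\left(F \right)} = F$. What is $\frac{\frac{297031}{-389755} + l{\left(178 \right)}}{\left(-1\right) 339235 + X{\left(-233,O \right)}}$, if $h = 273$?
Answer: $- \frac{69079359}{233274993335} \approx -0.00029613$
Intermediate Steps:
$X{\left(B,w \right)} = -259282$ ($X{\left(B,w \right)} = -2 + \left(-265 - 295\right) \left(273 + 190\right) = -2 - 259280 = -259282$)
$\frac{\frac{297031}{-389755} + l{\left(178 \right)}}{\left(-1\right) 339235 + X{\left(-233,O \right)}} = \frac{\frac{297031}{-389755} + 178}{\left(-1\right) 339235 - 259282} = \frac{297031 \left(- \frac{1}{389755}\right) + 178}{-339235 - 259282} = \frac{- \frac{297031}{389755} + 178}{-598517} = \frac{69079359}{389755} \left(- \frac{1}{598517}\right) = - \frac{69079359}{233274993335}$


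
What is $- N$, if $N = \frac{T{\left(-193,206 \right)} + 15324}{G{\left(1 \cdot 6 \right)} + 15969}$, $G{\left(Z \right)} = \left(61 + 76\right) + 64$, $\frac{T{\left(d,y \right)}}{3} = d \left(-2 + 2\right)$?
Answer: $- \frac{2554}{2695} \approx -0.94768$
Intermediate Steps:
$T{\left(d,y \right)} = 0$ ($T{\left(d,y \right)} = 3 d \left(-2 + 2\right) = 3 d 0 = 3 \cdot 0 = 0$)
$G{\left(Z \right)} = 201$ ($G{\left(Z \right)} = 137 + 64 = 201$)
$N = \frac{2554}{2695}$ ($N = \frac{0 + 15324}{201 + 15969} = \frac{15324}{16170} = 15324 \cdot \frac{1}{16170} = \frac{2554}{2695} \approx 0.94768$)
$- N = \left(-1\right) \frac{2554}{2695} = - \frac{2554}{2695}$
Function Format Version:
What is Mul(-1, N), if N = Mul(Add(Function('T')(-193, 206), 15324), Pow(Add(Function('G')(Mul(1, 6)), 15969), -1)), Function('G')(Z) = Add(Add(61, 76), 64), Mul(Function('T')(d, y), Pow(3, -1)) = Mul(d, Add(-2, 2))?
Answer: Rational(-2554, 2695) ≈ -0.94768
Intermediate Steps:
Function('T')(d, y) = 0 (Function('T')(d, y) = Mul(3, Mul(d, Add(-2, 2))) = Mul(3, Mul(d, 0)) = Mul(3, 0) = 0)
Function('G')(Z) = 201 (Function('G')(Z) = Add(137, 64) = 201)
N = Rational(2554, 2695) (N = Mul(Add(0, 15324), Pow(Add(201, 15969), -1)) = Mul(15324, Pow(16170, -1)) = Mul(15324, Rational(1, 16170)) = Rational(2554, 2695) ≈ 0.94768)
Mul(-1, N) = Mul(-1, Rational(2554, 2695)) = Rational(-2554, 2695)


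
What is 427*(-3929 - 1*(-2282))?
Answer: -703269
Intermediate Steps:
427*(-3929 - 1*(-2282)) = 427*(-3929 + 2282) = 427*(-1647) = -703269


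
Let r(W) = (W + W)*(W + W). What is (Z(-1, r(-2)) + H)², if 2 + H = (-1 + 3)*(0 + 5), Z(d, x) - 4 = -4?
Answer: 64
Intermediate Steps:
r(W) = 4*W² (r(W) = (2*W)*(2*W) = 4*W²)
Z(d, x) = 0 (Z(d, x) = 4 - 4 = 0)
H = 8 (H = -2 + (-1 + 3)*(0 + 5) = -2 + 2*5 = -2 + 10 = 8)
(Z(-1, r(-2)) + H)² = (0 + 8)² = 8² = 64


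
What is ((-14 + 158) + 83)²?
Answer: 51529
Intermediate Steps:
((-14 + 158) + 83)² = (144 + 83)² = 227² = 51529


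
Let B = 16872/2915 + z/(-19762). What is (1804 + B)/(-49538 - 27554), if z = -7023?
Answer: -104275535429/4440979483160 ≈ -0.023480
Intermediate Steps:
B = 353896509/57606230 (B = 16872/2915 - 7023/(-19762) = 16872*(1/2915) - 7023*(-1/19762) = 16872/2915 + 7023/19762 = 353896509/57606230 ≈ 6.1434)
(1804 + B)/(-49538 - 27554) = (1804 + 353896509/57606230)/(-49538 - 27554) = (104275535429/57606230)/(-77092) = (104275535429/57606230)*(-1/77092) = -104275535429/4440979483160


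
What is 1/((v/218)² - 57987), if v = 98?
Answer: -11881/688941146 ≈ -1.7245e-5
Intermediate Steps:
1/((v/218)² - 57987) = 1/((98/218)² - 57987) = 1/((98*(1/218))² - 57987) = 1/((49/109)² - 57987) = 1/(2401/11881 - 57987) = 1/(-688941146/11881) = -11881/688941146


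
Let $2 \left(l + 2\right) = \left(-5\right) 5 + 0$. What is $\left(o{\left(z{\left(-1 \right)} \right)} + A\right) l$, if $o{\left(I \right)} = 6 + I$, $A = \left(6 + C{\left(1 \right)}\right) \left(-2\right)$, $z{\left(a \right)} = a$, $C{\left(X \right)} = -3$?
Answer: $\frac{29}{2} \approx 14.5$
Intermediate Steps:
$l = - \frac{29}{2}$ ($l = -2 + \frac{\left(-5\right) 5 + 0}{2} = -2 + \frac{-25 + 0}{2} = -2 + \frac{1}{2} \left(-25\right) = -2 - \frac{25}{2} = - \frac{29}{2} \approx -14.5$)
$A = -6$ ($A = \left(6 - 3\right) \left(-2\right) = 3 \left(-2\right) = -6$)
$\left(o{\left(z{\left(-1 \right)} \right)} + A\right) l = \left(\left(6 - 1\right) - 6\right) \left(- \frac{29}{2}\right) = \left(5 - 6\right) \left(- \frac{29}{2}\right) = \left(-1\right) \left(- \frac{29}{2}\right) = \frac{29}{2}$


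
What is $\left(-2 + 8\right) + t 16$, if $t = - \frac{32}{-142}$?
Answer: $\frac{682}{71} \approx 9.6056$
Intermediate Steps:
$t = \frac{16}{71}$ ($t = \left(-32\right) \left(- \frac{1}{142}\right) = \frac{16}{71} \approx 0.22535$)
$\left(-2 + 8\right) + t 16 = \left(-2 + 8\right) + \frac{16}{71} \cdot 16 = 6 + \frac{256}{71} = \frac{682}{71}$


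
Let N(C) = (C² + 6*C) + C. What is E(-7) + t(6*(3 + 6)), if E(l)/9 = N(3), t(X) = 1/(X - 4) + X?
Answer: 16201/50 ≈ 324.02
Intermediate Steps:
t(X) = X + 1/(-4 + X) (t(X) = 1/(-4 + X) + X = X + 1/(-4 + X))
N(C) = C² + 7*C
E(l) = 270 (E(l) = 9*(3*(7 + 3)) = 9*(3*10) = 9*30 = 270)
E(-7) + t(6*(3 + 6)) = 270 + (1 + (6*(3 + 6))² - 24*(3 + 6))/(-4 + 6*(3 + 6)) = 270 + (1 + (6*9)² - 24*9)/(-4 + 6*9) = 270 + (1 + 54² - 4*54)/(-4 + 54) = 270 + (1 + 2916 - 216)/50 = 270 + (1/50)*2701 = 270 + 2701/50 = 16201/50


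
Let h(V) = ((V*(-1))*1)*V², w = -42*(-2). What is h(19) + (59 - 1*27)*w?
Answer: -4171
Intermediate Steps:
w = 84
h(V) = -V³ (h(V) = (-V*1)*V² = (-V)*V² = -V³)
h(19) + (59 - 1*27)*w = -1*19³ + (59 - 1*27)*84 = -1*6859 + (59 - 27)*84 = -6859 + 32*84 = -6859 + 2688 = -4171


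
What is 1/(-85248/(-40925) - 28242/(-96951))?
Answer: 1322573225/3140227566 ≈ 0.42117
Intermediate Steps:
1/(-85248/(-40925) - 28242/(-96951)) = 1/(-85248*(-1/40925) - 28242*(-1/96951)) = 1/(85248/40925 + 9414/32317) = 1/(3140227566/1322573225) = 1322573225/3140227566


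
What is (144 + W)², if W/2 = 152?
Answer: 200704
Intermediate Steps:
W = 304 (W = 2*152 = 304)
(144 + W)² = (144 + 304)² = 448² = 200704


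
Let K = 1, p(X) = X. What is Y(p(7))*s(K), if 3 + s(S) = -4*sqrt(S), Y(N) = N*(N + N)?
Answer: -686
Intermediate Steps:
Y(N) = 2*N**2 (Y(N) = N*(2*N) = 2*N**2)
s(S) = -3 - 4*sqrt(S)
Y(p(7))*s(K) = (2*7**2)*(-3 - 4*sqrt(1)) = (2*49)*(-3 - 4*1) = 98*(-3 - 4) = 98*(-7) = -686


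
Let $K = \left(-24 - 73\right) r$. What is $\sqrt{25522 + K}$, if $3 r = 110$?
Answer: $\frac{2 \sqrt{49422}}{3} \approx 148.21$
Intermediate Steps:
$r = \frac{110}{3}$ ($r = \frac{1}{3} \cdot 110 = \frac{110}{3} \approx 36.667$)
$K = - \frac{10670}{3}$ ($K = \left(-24 - 73\right) \frac{110}{3} = \left(-97\right) \frac{110}{3} = - \frac{10670}{3} \approx -3556.7$)
$\sqrt{25522 + K} = \sqrt{25522 - \frac{10670}{3}} = \sqrt{\frac{65896}{3}} = \frac{2 \sqrt{49422}}{3}$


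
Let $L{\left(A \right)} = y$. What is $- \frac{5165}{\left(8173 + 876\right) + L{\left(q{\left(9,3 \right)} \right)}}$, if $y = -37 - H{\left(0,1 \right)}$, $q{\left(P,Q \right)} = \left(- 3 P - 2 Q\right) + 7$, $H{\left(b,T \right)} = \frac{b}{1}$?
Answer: $- \frac{5165}{9012} \approx -0.57312$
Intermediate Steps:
$H{\left(b,T \right)} = b$ ($H{\left(b,T \right)} = b 1 = b$)
$q{\left(P,Q \right)} = 7 - 3 P - 2 Q$
$y = -37$ ($y = -37 - 0 = -37 + 0 = -37$)
$L{\left(A \right)} = -37$
$- \frac{5165}{\left(8173 + 876\right) + L{\left(q{\left(9,3 \right)} \right)}} = - \frac{5165}{\left(8173 + 876\right) - 37} = - \frac{5165}{9049 - 37} = - \frac{5165}{9012}$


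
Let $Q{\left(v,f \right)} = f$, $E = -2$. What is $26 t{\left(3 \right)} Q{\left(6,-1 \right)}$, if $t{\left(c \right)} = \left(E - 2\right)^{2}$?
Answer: $-416$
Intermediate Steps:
$t{\left(c \right)} = 16$ ($t{\left(c \right)} = \left(-2 - 2\right)^{2} = \left(-4\right)^{2} = 16$)
$26 t{\left(3 \right)} Q{\left(6,-1 \right)} = 26 \cdot 16 \left(-1\right) = 416 \left(-1\right) = -416$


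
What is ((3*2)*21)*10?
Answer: 1260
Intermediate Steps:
((3*2)*21)*10 = (6*21)*10 = 126*10 = 1260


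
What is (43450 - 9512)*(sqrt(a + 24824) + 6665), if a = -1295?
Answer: 226196770 + 33938*sqrt(23529) ≈ 2.3140e+8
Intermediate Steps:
(43450 - 9512)*(sqrt(a + 24824) + 6665) = (43450 - 9512)*(sqrt(-1295 + 24824) + 6665) = 33938*(sqrt(23529) + 6665) = 33938*(6665 + sqrt(23529)) = 226196770 + 33938*sqrt(23529)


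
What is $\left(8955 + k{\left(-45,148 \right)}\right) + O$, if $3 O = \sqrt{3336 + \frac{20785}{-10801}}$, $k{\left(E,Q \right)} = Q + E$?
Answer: $9058 + \frac{\sqrt{388958602151}}{32403} \approx 9077.3$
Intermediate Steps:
$k{\left(E,Q \right)} = E + Q$
$O = \frac{\sqrt{388958602151}}{32403}$ ($O = \frac{\sqrt{3336 + \frac{20785}{-10801}}}{3} = \frac{\sqrt{3336 + 20785 \left(- \frac{1}{10801}\right)}}{3} = \frac{\sqrt{3336 - \frac{20785}{10801}}}{3} = \frac{\sqrt{\frac{36011351}{10801}}}{3} = \frac{\frac{1}{10801} \sqrt{388958602151}}{3} = \frac{\sqrt{388958602151}}{32403} \approx 19.247$)
$\left(8955 + k{\left(-45,148 \right)}\right) + O = \left(8955 + \left(-45 + 148\right)\right) + \frac{\sqrt{388958602151}}{32403} = \left(8955 + 103\right) + \frac{\sqrt{388958602151}}{32403} = 9058 + \frac{\sqrt{388958602151}}{32403}$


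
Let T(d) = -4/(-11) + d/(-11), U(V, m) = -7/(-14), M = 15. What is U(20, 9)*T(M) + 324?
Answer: 647/2 ≈ 323.50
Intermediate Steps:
U(V, m) = ½ (U(V, m) = -7*(-1/14) = ½)
T(d) = 4/11 - d/11 (T(d) = -4*(-1/11) + d*(-1/11) = 4/11 - d/11)
U(20, 9)*T(M) + 324 = (4/11 - 1/11*15)/2 + 324 = (4/11 - 15/11)/2 + 324 = (½)*(-1) + 324 = -½ + 324 = 647/2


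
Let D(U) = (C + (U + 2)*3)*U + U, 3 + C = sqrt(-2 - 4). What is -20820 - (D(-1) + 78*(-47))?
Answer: -17153 + I*sqrt(6) ≈ -17153.0 + 2.4495*I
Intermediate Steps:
C = -3 + I*sqrt(6) (C = -3 + sqrt(-2 - 4) = -3 + sqrt(-6) = -3 + I*sqrt(6) ≈ -3.0 + 2.4495*I)
D(U) = U + U*(3 + 3*U + I*sqrt(6)) (D(U) = ((-3 + I*sqrt(6)) + (U + 2)*3)*U + U = ((-3 + I*sqrt(6)) + (2 + U)*3)*U + U = ((-3 + I*sqrt(6)) + (6 + 3*U))*U + U = (3 + 3*U + I*sqrt(6))*U + U = U*(3 + 3*U + I*sqrt(6)) + U = U + U*(3 + 3*U + I*sqrt(6)))
-20820 - (D(-1) + 78*(-47)) = -20820 - (-(4 + 3*(-1) + I*sqrt(6)) + 78*(-47)) = -20820 - (-(4 - 3 + I*sqrt(6)) - 3666) = -20820 - (-(1 + I*sqrt(6)) - 3666) = -20820 - ((-1 - I*sqrt(6)) - 3666) = -20820 - (-3667 - I*sqrt(6)) = -20820 + (3667 + I*sqrt(6)) = -17153 + I*sqrt(6)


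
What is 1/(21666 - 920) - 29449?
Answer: -610948953/20746 ≈ -29449.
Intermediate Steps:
1/(21666 - 920) - 29449 = 1/20746 - 29449 = -610948953/20746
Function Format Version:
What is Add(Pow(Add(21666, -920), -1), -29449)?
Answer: Rational(-610948953, 20746) ≈ -29449.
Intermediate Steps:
Add(Pow(Add(21666, -920), -1), -29449) = Add(Pow(20746, -1), -29449) = Add(Rational(1, 20746), -29449) = Rational(-610948953, 20746)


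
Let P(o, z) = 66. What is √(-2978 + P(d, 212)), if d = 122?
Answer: 4*I*√182 ≈ 53.963*I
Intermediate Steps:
√(-2978 + P(d, 212)) = √(-2978 + 66) = √(-2912) = 4*I*√182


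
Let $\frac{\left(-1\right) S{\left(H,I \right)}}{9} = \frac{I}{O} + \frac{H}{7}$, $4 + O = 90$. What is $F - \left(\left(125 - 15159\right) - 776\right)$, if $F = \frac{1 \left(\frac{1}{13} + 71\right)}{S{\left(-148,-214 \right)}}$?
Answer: $\frac{4385897378}{277407} \approx 15810.0$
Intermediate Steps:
$O = 86$ ($O = -4 + 90 = 86$)
$S{\left(H,I \right)} = - \frac{9 H}{7} - \frac{9 I}{86}$ ($S{\left(H,I \right)} = - 9 \left(\frac{I}{86} + \frac{H}{7}\right) = - 9 \left(\frac{H}{7} + \frac{I}{86}\right) = - \frac{9 H}{7} - \frac{9 I}{86}$)
$F = \frac{92708}{277407}$ ($F = \frac{1 \left(\frac{1}{13} + 71\right)}{\left(- \frac{9}{7}\right) \left(-148\right) - - \frac{963}{43}} = \frac{1 \left(\frac{1}{13} + 71\right)}{\frac{1332}{7} + \frac{963}{43}} = \frac{1 \cdot \frac{924}{13}}{\frac{64017}{301}} = \frac{924}{13} \cdot \frac{301}{64017} = \frac{92708}{277407} \approx 0.33419$)
$F - \left(\left(125 - 15159\right) - 776\right) = \frac{92708}{277407} - \left(\left(125 - 15159\right) - 776\right) = \frac{92708}{277407} - \left(-15034 - 776\right) = \frac{92708}{277407} - -15810 = \frac{92708}{277407} + 15810 = \frac{4385897378}{277407}$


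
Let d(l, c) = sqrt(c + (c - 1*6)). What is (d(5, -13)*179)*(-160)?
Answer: -114560*I*sqrt(2) ≈ -1.6201e+5*I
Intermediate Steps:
d(l, c) = sqrt(-6 + 2*c) (d(l, c) = sqrt(c + (c - 6)) = sqrt(c + (-6 + c)) = sqrt(-6 + 2*c))
(d(5, -13)*179)*(-160) = (sqrt(-6 + 2*(-13))*179)*(-160) = (sqrt(-6 - 26)*179)*(-160) = (sqrt(-32)*179)*(-160) = ((4*I*sqrt(2))*179)*(-160) = (716*I*sqrt(2))*(-160) = -114560*I*sqrt(2)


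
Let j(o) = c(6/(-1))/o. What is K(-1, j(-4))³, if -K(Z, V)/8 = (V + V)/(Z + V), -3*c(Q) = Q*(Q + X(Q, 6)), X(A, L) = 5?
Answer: 4096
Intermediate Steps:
c(Q) = -Q*(5 + Q)/3 (c(Q) = -Q*(Q + 5)/3 = -Q*(5 + Q)/3)
j(o) = -2/o (j(o) = (-6/(-1)*(5 + 6/(-1))/3)/o = (-6*(-1)*(5 + 6*(-1))/3)/o = (-⅓*(-6)*(5 - 6))/o = (-⅓*(-6)*(-1))/o = -2/o)
K(Z, V) = -16*V/(V + Z) (K(Z, V) = -8*(V + V)/(Z + V) = -8*2*V/(V + Z) = -16*V/(V + Z))
K(-1, j(-4))³ = (-16*(-2/(-4))/(-2/(-4) - 1))³ = (-16*(-2*(-¼))/(-2*(-¼) - 1))³ = (-16*½/(½ - 1))³ = (-16*½/(-½))³ = (-16*½*(-2))³ = 16³ = 4096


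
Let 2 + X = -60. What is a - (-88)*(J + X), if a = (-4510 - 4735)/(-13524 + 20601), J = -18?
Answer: -49831325/7077 ≈ -7041.3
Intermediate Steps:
X = -62 (X = -2 - 60 = -62)
a = -9245/7077 ≈ -1.3063
a - (-88)*(J + X) = -9245/7077 - (-88)*(-18 - 62) = -9245/7077 - (-88)*(-80) = -9245/7077 - 1*7040 = -9245/7077 - 7040 = -49831325/7077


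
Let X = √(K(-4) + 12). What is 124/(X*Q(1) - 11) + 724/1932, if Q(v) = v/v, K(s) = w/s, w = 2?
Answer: -425995/35259 - 124*√46/219 ≈ -15.922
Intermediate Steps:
K(s) = 2/s
Q(v) = 1
X = √46/2 (X = √(2/(-4) + 12) = √(2*(-¼) + 12) = √(-½ + 12) = √(23/2) = √46/2 ≈ 3.3912)
124/(X*Q(1) - 11) + 724/1932 = 124/((√46/2)*1 - 11) + 724/1932 = 124/(√46/2 - 11) + 724*(1/1932) = 124/(-11 + √46/2) + 181/483 = 181/483 + 124/(-11 + √46/2)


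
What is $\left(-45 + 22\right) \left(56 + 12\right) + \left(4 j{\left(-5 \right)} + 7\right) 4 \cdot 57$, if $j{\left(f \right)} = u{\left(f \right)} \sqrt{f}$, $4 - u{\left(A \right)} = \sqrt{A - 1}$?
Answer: $32 + 912 \sqrt{30} + 3648 i \sqrt{5} \approx 5027.2 + 8157.2 i$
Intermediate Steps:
$u{\left(A \right)} = 4 - \sqrt{-1 + A}$ ($u{\left(A \right)} = 4 - \sqrt{A - 1} = 4 - \sqrt{-1 + A}$)
$j{\left(f \right)} = \sqrt{f} \left(4 - \sqrt{-1 + f}\right)$ ($j{\left(f \right)} = \left(4 - \sqrt{-1 + f}\right) \sqrt{f} = \sqrt{f} \left(4 - \sqrt{-1 + f}\right)$)
$\left(-45 + 22\right) \left(56 + 12\right) + \left(4 j{\left(-5 \right)} + 7\right) 4 \cdot 57 = \left(-45 + 22\right) \left(56 + 12\right) + \left(4 \sqrt{-5} \left(4 - \sqrt{-1 - 5}\right) + 7\right) 4 \cdot 57 = \left(-23\right) 68 + \left(4 i \sqrt{5} \left(4 - \sqrt{-6}\right) + 7\right) 4 \cdot 57 = -1564 + \left(4 i \sqrt{5} \left(4 - i \sqrt{6}\right) + 7\right) 4 \cdot 57 = -1564 + \left(7 + 4 i \sqrt{5} \left(4 - i \sqrt{6}\right)\right) 4 \cdot 57 = -1564 + \left(28 + 16 i \sqrt{5} \left(4 - i \sqrt{6}\right)\right) 57 = -1564 + \left(1596 + 912 i \sqrt{5} \left(4 - i \sqrt{6}\right)\right) = 32 + 912 i \sqrt{5} \left(4 - i \sqrt{6}\right)$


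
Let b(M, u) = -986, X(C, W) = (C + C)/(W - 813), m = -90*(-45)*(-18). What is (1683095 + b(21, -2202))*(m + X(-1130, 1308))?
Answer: -122633426032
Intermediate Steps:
m = -72900 (m = 4050*(-18) = -72900)
X(C, W) = 2*C/(-813 + W) (X(C, W) = (2*C)/(-813 + W) = 2*C/(-813 + W))
(1683095 + b(21, -2202))*(m + X(-1130, 1308)) = (1683095 - 986)*(-72900 + 2*(-1130)/(-813 + 1308)) = 1682109*(-72900 + 2*(-1130)/495) = 1682109*(-72900 + 2*(-1130)*(1/495)) = 1682109*(-72900 - 452/99) = 1682109*(-7217552/99) = -122633426032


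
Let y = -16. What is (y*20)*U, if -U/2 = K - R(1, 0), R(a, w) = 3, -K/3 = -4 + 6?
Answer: -5760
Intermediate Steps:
K = -6 (K = -3*(-4 + 6) = -3*2 = -6)
U = 18 (U = -2*(-6 - 1*3) = -2*(-6 - 3) = -2*(-9) = 18)
(y*20)*U = -16*20*18 = -320*18 = -5760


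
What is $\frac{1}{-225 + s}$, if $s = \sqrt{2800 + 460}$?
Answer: $- \frac{45}{9473} - \frac{2 \sqrt{815}}{47365} \approx -0.0059558$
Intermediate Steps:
$s = 2 \sqrt{815}$ ($s = \sqrt{3260} = 2 \sqrt{815} \approx 57.096$)
$\frac{1}{-225 + s} = \frac{1}{-225 + 2 \sqrt{815}}$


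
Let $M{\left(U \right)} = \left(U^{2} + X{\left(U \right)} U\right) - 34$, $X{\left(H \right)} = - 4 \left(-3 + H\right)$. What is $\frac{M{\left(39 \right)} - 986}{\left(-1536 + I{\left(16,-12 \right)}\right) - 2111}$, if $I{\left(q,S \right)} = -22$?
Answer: $\frac{1705}{1223} \approx 1.3941$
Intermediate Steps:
$X{\left(H \right)} = 12 - 4 H$
$M{\left(U \right)} = -34 + U^{2} + U \left(12 - 4 U\right)$ ($M{\left(U \right)} = \left(U^{2} + \left(12 - 4 U\right) U\right) - 34 = \left(U^{2} + U \left(12 - 4 U\right)\right) - 34 = -34 + U^{2} + U \left(12 - 4 U\right)$)
$\frac{M{\left(39 \right)} - 986}{\left(-1536 + I{\left(16,-12 \right)}\right) - 2111} = \frac{\left(-34 - 3 \cdot 39^{2} + 12 \cdot 39\right) - 986}{\left(-1536 - 22\right) - 2111} = \frac{\left(-34 - 4563 + 468\right) - 986}{-1558 - 2111} = \frac{\left(-34 - 4563 + 468\right) - 986}{-3669} = \left(-4129 - 986\right) \left(- \frac{1}{3669}\right) = \left(-5115\right) \left(- \frac{1}{3669}\right) = \frac{1705}{1223}$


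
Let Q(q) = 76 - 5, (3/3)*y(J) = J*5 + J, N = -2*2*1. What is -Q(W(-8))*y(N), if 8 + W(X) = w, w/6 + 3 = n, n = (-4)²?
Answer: 1704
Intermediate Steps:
N = -4 (N = -4*1 = -4)
y(J) = 6*J (y(J) = J*5 + J = 5*J + J = 6*J)
n = 16
w = 78 (w = -18 + 6*16 = -18 + 96 = 78)
W(X) = 70 (W(X) = -8 + 78 = 70)
Q(q) = 71
-Q(W(-8))*y(N) = -71*6*(-4) = -71*(-24) = -1*(-1704) = 1704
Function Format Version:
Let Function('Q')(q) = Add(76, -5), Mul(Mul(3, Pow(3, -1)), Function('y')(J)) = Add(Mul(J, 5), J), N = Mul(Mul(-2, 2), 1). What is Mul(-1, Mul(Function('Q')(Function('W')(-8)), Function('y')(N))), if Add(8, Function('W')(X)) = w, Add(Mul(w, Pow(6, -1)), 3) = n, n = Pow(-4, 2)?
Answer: 1704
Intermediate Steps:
N = -4 (N = Mul(-4, 1) = -4)
Function('y')(J) = Mul(6, J) (Function('y')(J) = Add(Mul(J, 5), J) = Add(Mul(5, J), J) = Mul(6, J))
n = 16
w = 78 (w = Add(-18, Mul(6, 16)) = Add(-18, 96) = 78)
Function('W')(X) = 70 (Function('W')(X) = Add(-8, 78) = 70)
Function('Q')(q) = 71
Mul(-1, Mul(Function('Q')(Function('W')(-8)), Function('y')(N))) = Mul(-1, Mul(71, Mul(6, -4))) = Mul(-1, Mul(71, -24)) = Mul(-1, -1704) = 1704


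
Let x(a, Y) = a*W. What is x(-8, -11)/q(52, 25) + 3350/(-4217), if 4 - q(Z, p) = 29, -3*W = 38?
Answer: -1533218/316275 ≈ -4.8477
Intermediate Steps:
W = -38/3 (W = -⅓*38 = -38/3 ≈ -12.667)
x(a, Y) = -38*a/3 (x(a, Y) = a*(-38/3) = -38*a/3)
q(Z, p) = -25 (q(Z, p) = 4 - 1*29 = 4 - 29 = -25)
x(-8, -11)/q(52, 25) + 3350/(-4217) = -38/3*(-8)/(-25) + 3350/(-4217) = (304/3)*(-1/25) + 3350*(-1/4217) = -304/75 - 3350/4217 = -1533218/316275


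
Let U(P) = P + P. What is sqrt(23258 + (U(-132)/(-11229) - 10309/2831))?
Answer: sqrt(7232975502338015)/557707 ≈ 152.49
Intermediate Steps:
U(P) = 2*P
sqrt(23258 + (U(-132)/(-11229) - 10309/2831)) = sqrt(23258 + ((2*(-132))/(-11229) - 10309/2831)) = sqrt(23258 + (-264*(-1/11229) - 10309*1/2831)) = sqrt(23258 + (88/3743 - 10309/2831)) = sqrt(23258 - 2017761/557707) = sqrt(12969131645/557707) = sqrt(7232975502338015)/557707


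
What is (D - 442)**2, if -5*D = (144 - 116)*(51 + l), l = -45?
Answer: 5654884/25 ≈ 2.2620e+5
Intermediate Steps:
D = -168/5 (D = -(144 - 116)*(51 - 45)/5 = -28*6/5 = -1/5*168 = -168/5 ≈ -33.600)
(D - 442)**2 = (-168/5 - 442)**2 = (-2378/5)**2 = 5654884/25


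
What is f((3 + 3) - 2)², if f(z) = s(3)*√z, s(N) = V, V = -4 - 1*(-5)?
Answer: 4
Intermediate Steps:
V = 1 (V = -4 + 5 = 1)
s(N) = 1
f(z) = √z (f(z) = 1*√z = √z)
f((3 + 3) - 2)² = (√((3 + 3) - 2))² = (√(6 - 2))² = (√4)² = 2² = 4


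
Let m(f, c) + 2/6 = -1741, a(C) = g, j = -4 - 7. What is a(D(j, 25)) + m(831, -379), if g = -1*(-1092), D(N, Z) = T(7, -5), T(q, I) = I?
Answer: -1948/3 ≈ -649.33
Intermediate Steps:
j = -11
D(N, Z) = -5
g = 1092
a(C) = 1092
m(f, c) = -5224/3 (m(f, c) = -⅓ - 1741 = -5224/3)
a(D(j, 25)) + m(831, -379) = 1092 - 5224/3 = -1948/3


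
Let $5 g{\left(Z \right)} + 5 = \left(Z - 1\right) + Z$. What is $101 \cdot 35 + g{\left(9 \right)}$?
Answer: $\frac{17687}{5} \approx 3537.4$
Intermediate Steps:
$g{\left(Z \right)} = - \frac{6}{5} + \frac{2 Z}{5}$ ($g{\left(Z \right)} = -1 + \frac{\left(Z - 1\right) + Z}{5} = -1 + \frac{\left(-1 + Z\right) + Z}{5} = -1 + \frac{-1 + 2 Z}{5} = -1 + \left(- \frac{1}{5} + \frac{2 Z}{5}\right) = - \frac{6}{5} + \frac{2 Z}{5}$)
$101 \cdot 35 + g{\left(9 \right)} = 101 \cdot 35 + \left(- \frac{6}{5} + \frac{2}{5} \cdot 9\right) = 3535 + \left(- \frac{6}{5} + \frac{18}{5}\right) = 3535 + \frac{12}{5} = \frac{17687}{5}$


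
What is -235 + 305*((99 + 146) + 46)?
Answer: 88520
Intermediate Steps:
-235 + 305*((99 + 146) + 46) = -235 + 305*(245 + 46) = -235 + 305*291 = -235 + 88755 = 88520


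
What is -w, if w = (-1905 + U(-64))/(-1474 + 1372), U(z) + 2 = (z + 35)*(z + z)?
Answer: 1805/102 ≈ 17.696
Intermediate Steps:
U(z) = -2 + 2*z*(35 + z) (U(z) = -2 + (z + 35)*(z + z) = -2 + (35 + z)*(2*z) = -2 + 2*z*(35 + z))
w = -1805/102 (w = (-1905 + (-2 + 2*(-64)**2 + 70*(-64)))/(-1474 + 1372) = (-1905 + (-2 + 2*4096 - 4480))/(-102) = (-1905 + (-2 + 8192 - 4480))*(-1/102) = (-1905 + 3710)*(-1/102) = 1805*(-1/102) = -1805/102 ≈ -17.696)
-w = -1*(-1805/102) = 1805/102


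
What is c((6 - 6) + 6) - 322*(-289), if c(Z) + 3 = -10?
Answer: 93045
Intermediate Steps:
c(Z) = -13 (c(Z) = -3 - 10 = -13)
c((6 - 6) + 6) - 322*(-289) = -13 - 322*(-289) = -13 + 93058 = 93045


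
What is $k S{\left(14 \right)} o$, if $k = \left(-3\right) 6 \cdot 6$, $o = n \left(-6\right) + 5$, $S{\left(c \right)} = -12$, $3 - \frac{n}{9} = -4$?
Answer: $-483408$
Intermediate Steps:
$n = 63$ ($n = 27 - -36 = 27 + 36 = 63$)
$o = -373$ ($o = 63 \left(-6\right) + 5 = -378 + 5 = -373$)
$k = -108$ ($k = \left(-18\right) 6 = -108$)
$k S{\left(14 \right)} o = \left(-108\right) \left(-12\right) \left(-373\right) = 1296 \left(-373\right) = -483408$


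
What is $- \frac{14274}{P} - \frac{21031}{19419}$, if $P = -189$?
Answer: $\frac{3372987}{45311} \approx 74.441$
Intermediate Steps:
$- \frac{14274}{P} - \frac{21031}{19419} = - \frac{14274}{-189} - \frac{21031}{19419} = \left(-14274\right) \left(- \frac{1}{189}\right) - \frac{21031}{19419} = \frac{1586}{21} - \frac{21031}{19419} = \frac{3372987}{45311}$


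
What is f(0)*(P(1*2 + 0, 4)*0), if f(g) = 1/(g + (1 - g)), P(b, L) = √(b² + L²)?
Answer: 0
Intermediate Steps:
P(b, L) = √(L² + b²)
f(g) = 1 (f(g) = 1/1 = 1)
f(0)*(P(1*2 + 0, 4)*0) = 1*(√(4² + (1*2 + 0)²)*0) = 1*(√(16 + (2 + 0)²)*0) = 1*(√(16 + 2²)*0) = 1*(√(16 + 4)*0) = 1*(√20*0) = 1*((2*√5)*0) = 1*0 = 0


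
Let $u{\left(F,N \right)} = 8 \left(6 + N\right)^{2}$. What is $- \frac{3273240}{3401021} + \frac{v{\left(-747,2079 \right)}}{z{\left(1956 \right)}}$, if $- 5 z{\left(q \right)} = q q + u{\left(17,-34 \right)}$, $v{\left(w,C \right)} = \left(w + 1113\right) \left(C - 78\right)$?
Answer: $- \frac{12498848621175}{6516709942184} \approx -1.918$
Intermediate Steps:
$v{\left(w,C \right)} = \left(-78 + C\right) \left(1113 + w\right)$ ($v{\left(w,C \right)} = \left(1113 + w\right) \left(-78 + C\right) = \left(-78 + C\right) \left(1113 + w\right)$)
$z{\left(q \right)} = - \frac{6272}{5} - \frac{q^{2}}{5}$ ($z{\left(q \right)} = - \frac{q q + 8 \left(6 - 34\right)^{2}}{5} = - \frac{q^{2} + 8 \left(-28\right)^{2}}{5} = - \frac{q^{2} + 8 \cdot 784}{5} = - \frac{q^{2} + 6272}{5} = - \frac{6272 + q^{2}}{5} = - \frac{6272}{5} - \frac{q^{2}}{5}$)
$- \frac{3273240}{3401021} + \frac{v{\left(-747,2079 \right)}}{z{\left(1956 \right)}} = - \frac{3273240}{3401021} + \frac{-86814 - -58266 + 1113 \cdot 2079 + 2079 \left(-747\right)}{- \frac{6272}{5} - \frac{1956^{2}}{5}} = \left(-3273240\right) \frac{1}{3401021} + \frac{-86814 + 58266 + 2313927 - 1553013}{- \frac{6272}{5} - \frac{3825936}{5}} = - \frac{3273240}{3401021} + \frac{732366}{- \frac{6272}{5} - \frac{3825936}{5}} = - \frac{3273240}{3401021} + \frac{732366}{- \frac{3832208}{5}} = - \frac{3273240}{3401021} + 732366 \left(- \frac{5}{3832208}\right) = - \frac{3273240}{3401021} - \frac{1830915}{1916104} = - \frac{12498848621175}{6516709942184}$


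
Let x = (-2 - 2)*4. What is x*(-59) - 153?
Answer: 791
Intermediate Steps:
x = -16 (x = -4*4 = -16)
x*(-59) - 153 = -16*(-59) - 153 = 944 - 153 = 791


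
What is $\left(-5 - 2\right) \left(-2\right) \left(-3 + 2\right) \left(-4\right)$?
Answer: $56$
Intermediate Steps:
$\left(-5 - 2\right) \left(-2\right) \left(-3 + 2\right) \left(-4\right) = \left(-7\right) \left(-2\right) \left(\left(-1\right) \left(-4\right)\right) = 14 \cdot 4 = 56$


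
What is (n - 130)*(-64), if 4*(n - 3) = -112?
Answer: 9920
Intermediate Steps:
n = -25 (n = 3 + (1/4)*(-112) = 3 - 28 = -25)
(n - 130)*(-64) = (-25 - 130)*(-64) = -155*(-64) = 9920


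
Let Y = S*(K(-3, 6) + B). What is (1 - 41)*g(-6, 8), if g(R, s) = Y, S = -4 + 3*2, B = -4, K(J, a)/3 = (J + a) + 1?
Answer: -640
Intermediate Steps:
K(J, a) = 3 + 3*J + 3*a (K(J, a) = 3*((J + a) + 1) = 3*(1 + J + a) = 3 + 3*J + 3*a)
S = 2 (S = -4 + 6 = 2)
Y = 16 (Y = 2*((3 + 3*(-3) + 3*6) - 4) = 2*((3 - 9 + 18) - 4) = 2*(12 - 4) = 2*8 = 16)
g(R, s) = 16
(1 - 41)*g(-6, 8) = (1 - 41)*16 = -40*16 = -640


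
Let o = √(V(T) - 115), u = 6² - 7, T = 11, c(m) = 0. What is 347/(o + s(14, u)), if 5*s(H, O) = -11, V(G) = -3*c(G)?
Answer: -19085/2996 - 8675*I*√115/2996 ≈ -6.3702 - 31.051*I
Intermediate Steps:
u = 29 (u = 36 - 7 = 29)
V(G) = 0 (V(G) = -3*0 = 0)
s(H, O) = -11/5 (s(H, O) = (⅕)*(-11) = -11/5)
o = I*√115 (o = √(0 - 115) = √(-115) = I*√115 ≈ 10.724*I)
347/(o + s(14, u)) = 347/(I*√115 - 11/5) = 347/(-11/5 + I*√115)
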